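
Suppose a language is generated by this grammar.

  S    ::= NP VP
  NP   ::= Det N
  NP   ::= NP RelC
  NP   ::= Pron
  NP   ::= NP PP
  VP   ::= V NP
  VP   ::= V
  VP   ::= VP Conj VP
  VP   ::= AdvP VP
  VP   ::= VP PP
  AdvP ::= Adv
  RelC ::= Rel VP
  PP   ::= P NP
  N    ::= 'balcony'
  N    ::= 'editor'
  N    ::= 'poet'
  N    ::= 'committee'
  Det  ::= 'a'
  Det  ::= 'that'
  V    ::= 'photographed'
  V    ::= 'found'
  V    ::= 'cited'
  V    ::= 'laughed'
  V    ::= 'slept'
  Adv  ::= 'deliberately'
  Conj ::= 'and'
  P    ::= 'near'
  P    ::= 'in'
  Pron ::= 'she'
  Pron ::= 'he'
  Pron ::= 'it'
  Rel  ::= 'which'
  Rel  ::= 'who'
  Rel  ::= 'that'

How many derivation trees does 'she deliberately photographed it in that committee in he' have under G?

Two of the 9 distinct bracketings:
[S [NP [Pron she]] [VP [AdvP [Adv deliberately]] [VP [V photographed] [NP [NP [Pron it]] [PP [P in] [NP [NP [Det that] [N committee]] [PP [P in] [NP [Pron he]]]]]]]]]
[S [NP [Pron she]] [VP [AdvP [Adv deliberately]] [VP [V photographed] [NP [NP [NP [Pron it]] [PP [P in] [NP [Det that] [N committee]]]] [PP [P in] [NP [Pron he]]]]]]]
The trees differ in how a recursive rule is bracketed over the same span.

9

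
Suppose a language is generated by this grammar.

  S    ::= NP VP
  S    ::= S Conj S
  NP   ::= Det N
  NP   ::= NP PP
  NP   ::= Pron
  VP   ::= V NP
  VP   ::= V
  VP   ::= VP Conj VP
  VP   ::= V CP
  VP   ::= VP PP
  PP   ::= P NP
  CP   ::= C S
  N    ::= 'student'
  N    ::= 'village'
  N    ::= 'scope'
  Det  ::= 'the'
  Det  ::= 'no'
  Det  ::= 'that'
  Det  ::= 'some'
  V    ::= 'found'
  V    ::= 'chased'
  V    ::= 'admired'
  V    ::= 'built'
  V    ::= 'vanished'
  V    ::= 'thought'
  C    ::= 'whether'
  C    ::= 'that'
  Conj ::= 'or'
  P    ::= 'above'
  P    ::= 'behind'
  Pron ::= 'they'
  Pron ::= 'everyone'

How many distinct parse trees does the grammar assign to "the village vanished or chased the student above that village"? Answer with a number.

3

Two of the 3 distinct bracketings:
[S [NP [Det the] [N village]] [VP [VP [V vanished]] [Conj or] [VP [V chased] [NP [NP [Det the] [N student]] [PP [P above] [NP [Det that] [N village]]]]]]]
[S [NP [Det the] [N village]] [VP [VP [V vanished]] [Conj or] [VP [VP [V chased] [NP [Det the] [N student]]] [PP [P above] [NP [Det that] [N village]]]]]]
The difference turns on whether NP → NP PP is used at the relevant span, versus an alternative expansion of NP.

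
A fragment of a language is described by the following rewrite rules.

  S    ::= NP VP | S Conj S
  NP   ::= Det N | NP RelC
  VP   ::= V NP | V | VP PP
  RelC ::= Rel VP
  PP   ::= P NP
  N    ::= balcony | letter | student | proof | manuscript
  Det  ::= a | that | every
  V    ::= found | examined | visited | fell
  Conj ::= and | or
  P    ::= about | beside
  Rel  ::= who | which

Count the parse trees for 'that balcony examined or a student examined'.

1

[S [S [NP [Det that] [N balcony]] [VP [V examined]]] [Conj or] [S [NP [Det a] [N student]] [VP [V examined]]]]
No rule offers an alternative attachment or grouping for any span, so this is the only derivation.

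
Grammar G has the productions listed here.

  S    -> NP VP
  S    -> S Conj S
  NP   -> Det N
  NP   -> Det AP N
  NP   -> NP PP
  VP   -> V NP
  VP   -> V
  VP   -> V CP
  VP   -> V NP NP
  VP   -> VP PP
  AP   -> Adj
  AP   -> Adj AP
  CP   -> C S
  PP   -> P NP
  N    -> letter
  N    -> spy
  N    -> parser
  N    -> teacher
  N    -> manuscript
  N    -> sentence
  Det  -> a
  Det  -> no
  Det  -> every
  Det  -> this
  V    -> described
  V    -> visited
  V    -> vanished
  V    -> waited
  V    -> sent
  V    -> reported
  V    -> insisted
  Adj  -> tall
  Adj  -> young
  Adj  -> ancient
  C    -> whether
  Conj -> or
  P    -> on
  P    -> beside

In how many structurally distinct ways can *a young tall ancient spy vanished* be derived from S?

1

[S [NP [Det a] [AP [Adj young] [AP [Adj tall] [AP [Adj ancient]]]] [N spy]] [VP [V vanished]]]
No rule offers an alternative attachment or grouping for any span, so this is the only derivation.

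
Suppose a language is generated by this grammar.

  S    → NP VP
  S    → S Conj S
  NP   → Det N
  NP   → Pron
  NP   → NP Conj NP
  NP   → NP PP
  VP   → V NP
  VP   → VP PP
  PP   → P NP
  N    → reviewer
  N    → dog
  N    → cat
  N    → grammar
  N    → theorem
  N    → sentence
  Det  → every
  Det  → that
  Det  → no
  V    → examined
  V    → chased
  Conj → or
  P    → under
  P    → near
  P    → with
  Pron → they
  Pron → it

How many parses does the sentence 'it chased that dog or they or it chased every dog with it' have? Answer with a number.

4

Two of the 4 distinct bracketings:
[S [S [NP [Pron it]] [VP [V chased] [NP [Det that] [N dog]]]] [Conj or] [S [NP [NP [Pron they]] [Conj or] [NP [Pron it]]] [VP [V chased] [NP [NP [Det every] [N dog]] [PP [P with] [NP [Pron it]]]]]]]
[S [S [NP [Pron it]] [VP [V chased] [NP [Det that] [N dog]]]] [Conj or] [S [NP [NP [Pron they]] [Conj or] [NP [Pron it]]] [VP [VP [V chased] [NP [Det every] [N dog]]] [PP [P with] [NP [Pron it]]]]]]
The difference turns on whether NP → NP PP is used at the relevant span, versus an alternative expansion of NP.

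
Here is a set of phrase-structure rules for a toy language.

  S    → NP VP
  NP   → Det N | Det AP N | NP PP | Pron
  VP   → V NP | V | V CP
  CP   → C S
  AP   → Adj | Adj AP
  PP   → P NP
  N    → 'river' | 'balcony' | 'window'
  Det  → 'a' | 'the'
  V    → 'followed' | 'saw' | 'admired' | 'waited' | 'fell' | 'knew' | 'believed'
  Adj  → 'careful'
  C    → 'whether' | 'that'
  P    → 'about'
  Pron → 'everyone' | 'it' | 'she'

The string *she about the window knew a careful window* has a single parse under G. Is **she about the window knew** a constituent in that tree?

[S [NP [NP [Pron she]] [PP [P about] [NP [Det the] [N window]]]] [VP [V knew] [NP [Det a] [AP [Adj careful]] [N window]]]]
The smallest constituent containing 'she about the window knew' is the S spanning 'she about the window knew a careful window'; no single node in the tree dominates exactly the given words.

No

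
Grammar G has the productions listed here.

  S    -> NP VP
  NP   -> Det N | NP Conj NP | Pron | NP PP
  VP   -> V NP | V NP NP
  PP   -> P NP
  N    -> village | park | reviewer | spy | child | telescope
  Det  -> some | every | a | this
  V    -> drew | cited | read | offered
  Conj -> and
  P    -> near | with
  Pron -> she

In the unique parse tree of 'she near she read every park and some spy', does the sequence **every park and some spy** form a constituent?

Yes

[S [NP [NP [Pron she]] [PP [P near] [NP [Pron she]]]] [VP [V read] [NP [NP [Det every] [N park]] [Conj and] [NP [Det some] [N spy]]]]]
The words 'every park and some spy' are exhaustively dominated by a single NP node (built by NP → NP Conj NP), so they form a constituent.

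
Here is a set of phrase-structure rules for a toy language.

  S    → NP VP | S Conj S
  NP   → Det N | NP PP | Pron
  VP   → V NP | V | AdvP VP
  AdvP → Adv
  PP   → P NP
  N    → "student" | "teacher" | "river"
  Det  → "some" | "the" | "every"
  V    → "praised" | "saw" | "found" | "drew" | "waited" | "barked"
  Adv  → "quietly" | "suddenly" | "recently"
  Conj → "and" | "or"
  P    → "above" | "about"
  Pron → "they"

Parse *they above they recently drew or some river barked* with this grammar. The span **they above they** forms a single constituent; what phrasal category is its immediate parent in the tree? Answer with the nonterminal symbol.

S

[S [S [NP [NP [Pron they]] [PP [P above] [NP [Pron they]]]] [VP [AdvP [Adv recently]] [VP [V drew]]]] [Conj or] [S [NP [Det some] [N river]] [VP [V barked]]]]
The span 'they above they' is the NP node built by NP → NP PP.
Its mother is the S built by S → NP VP.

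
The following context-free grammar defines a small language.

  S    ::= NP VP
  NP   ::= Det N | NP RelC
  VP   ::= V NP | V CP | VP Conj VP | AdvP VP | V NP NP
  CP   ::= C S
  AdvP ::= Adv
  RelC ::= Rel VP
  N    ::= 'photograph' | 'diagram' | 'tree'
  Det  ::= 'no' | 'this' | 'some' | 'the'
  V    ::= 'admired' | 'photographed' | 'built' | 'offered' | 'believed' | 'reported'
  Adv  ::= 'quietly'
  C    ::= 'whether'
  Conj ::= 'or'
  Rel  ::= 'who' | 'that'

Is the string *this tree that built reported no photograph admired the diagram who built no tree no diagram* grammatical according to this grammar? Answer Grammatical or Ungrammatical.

Ungrammatical

A V word can never sit immediately before a V word in any string this grammar generates, so the substring 'built reported' rules out a derivation.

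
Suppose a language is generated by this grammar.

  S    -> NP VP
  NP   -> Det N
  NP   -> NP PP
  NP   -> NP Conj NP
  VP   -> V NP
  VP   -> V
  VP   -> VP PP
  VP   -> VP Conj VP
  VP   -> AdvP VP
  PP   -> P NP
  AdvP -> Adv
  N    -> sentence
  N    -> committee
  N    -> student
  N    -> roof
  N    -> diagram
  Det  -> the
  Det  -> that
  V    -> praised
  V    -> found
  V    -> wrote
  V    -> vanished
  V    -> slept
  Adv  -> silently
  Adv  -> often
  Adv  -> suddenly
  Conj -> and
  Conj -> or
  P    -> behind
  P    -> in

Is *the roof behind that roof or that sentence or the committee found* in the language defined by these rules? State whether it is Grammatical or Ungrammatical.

[S [NP [NP [Det the] [N roof]] [PP [P behind] [NP [NP [Det that] [N roof]] [Conj or] [NP [NP [Det that] [N sentence]] [Conj or] [NP [Det the] [N committee]]]]]] [VP [V found]]]
The bracketing above is licensed at every node by one of the given productions, with S at the root.

Grammatical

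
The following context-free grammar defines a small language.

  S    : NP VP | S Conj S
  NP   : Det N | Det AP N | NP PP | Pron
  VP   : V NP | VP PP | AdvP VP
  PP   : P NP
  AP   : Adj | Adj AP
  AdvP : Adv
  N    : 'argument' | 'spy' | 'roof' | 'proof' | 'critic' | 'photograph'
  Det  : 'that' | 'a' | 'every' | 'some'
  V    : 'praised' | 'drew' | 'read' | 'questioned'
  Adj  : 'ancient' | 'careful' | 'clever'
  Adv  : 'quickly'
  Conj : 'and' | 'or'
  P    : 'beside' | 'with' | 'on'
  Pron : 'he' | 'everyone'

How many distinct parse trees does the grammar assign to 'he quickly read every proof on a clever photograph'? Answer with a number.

3

Two of the 3 distinct bracketings:
[S [NP [Pron he]] [VP [VP [AdvP [Adv quickly]] [VP [V read] [NP [Det every] [N proof]]]] [PP [P on] [NP [Det a] [AP [Adj clever]] [N photograph]]]]]
[S [NP [Pron he]] [VP [AdvP [Adv quickly]] [VP [V read] [NP [NP [Det every] [N proof]] [PP [P on] [NP [Det a] [AP [Adj clever]] [N photograph]]]]]]]
The difference turns on whether NP → NP PP is used at the relevant span, versus an alternative expansion of NP.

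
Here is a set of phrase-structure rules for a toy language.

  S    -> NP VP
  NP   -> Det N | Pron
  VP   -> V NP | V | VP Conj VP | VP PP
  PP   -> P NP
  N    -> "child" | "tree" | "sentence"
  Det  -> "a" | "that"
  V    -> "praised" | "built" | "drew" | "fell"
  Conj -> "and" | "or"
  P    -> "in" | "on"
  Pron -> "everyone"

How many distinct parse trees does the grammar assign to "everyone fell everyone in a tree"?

1

[S [NP [Pron everyone]] [VP [VP [V fell] [NP [Pron everyone]]] [PP [P in] [NP [Det a] [N tree]]]]]
No rule offers an alternative attachment or grouping for any span, so this is the only derivation.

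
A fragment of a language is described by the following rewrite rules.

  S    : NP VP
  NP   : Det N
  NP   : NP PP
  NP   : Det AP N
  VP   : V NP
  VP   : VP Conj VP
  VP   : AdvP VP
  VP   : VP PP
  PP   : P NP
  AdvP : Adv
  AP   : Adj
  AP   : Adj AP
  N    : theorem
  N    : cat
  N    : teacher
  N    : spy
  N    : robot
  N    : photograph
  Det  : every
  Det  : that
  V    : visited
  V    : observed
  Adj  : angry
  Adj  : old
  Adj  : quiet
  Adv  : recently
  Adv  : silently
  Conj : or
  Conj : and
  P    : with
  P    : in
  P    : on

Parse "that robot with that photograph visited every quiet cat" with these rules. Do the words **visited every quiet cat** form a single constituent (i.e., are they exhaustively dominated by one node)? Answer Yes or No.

[S [NP [NP [Det that] [N robot]] [PP [P with] [NP [Det that] [N photograph]]]] [VP [V visited] [NP [Det every] [AP [Adj quiet]] [N cat]]]]
The words 'visited every quiet cat' are exhaustively dominated by a single VP node (built by VP → V NP), so they form a constituent.

Yes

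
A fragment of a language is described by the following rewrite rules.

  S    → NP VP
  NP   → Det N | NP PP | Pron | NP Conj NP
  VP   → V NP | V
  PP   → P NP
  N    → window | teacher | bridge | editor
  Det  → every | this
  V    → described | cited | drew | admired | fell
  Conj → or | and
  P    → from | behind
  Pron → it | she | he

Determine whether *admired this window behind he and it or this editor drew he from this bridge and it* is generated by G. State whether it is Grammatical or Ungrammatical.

For S → NP VP, no prefix of the string parses as an NP.

Ungrammatical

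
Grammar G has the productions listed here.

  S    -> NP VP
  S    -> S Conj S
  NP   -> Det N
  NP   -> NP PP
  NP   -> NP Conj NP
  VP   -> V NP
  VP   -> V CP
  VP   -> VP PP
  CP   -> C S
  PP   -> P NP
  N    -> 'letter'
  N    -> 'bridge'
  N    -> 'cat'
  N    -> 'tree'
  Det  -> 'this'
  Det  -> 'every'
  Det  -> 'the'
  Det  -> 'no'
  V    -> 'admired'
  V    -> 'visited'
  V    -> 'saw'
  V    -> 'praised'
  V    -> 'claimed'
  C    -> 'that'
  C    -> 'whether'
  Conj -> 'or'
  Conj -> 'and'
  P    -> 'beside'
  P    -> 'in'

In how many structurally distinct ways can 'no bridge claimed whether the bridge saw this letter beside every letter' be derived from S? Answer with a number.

3

Two of the 3 distinct bracketings:
[S [NP [Det no] [N bridge]] [VP [V claimed] [CP [C whether] [S [NP [Det the] [N bridge]] [VP [V saw] [NP [NP [Det this] [N letter]] [PP [P beside] [NP [Det every] [N letter]]]]]]]]]
[S [NP [Det no] [N bridge]] [VP [V claimed] [CP [C whether] [S [NP [Det the] [N bridge]] [VP [VP [V saw] [NP [Det this] [N letter]]] [PP [P beside] [NP [Det every] [N letter]]]]]]]]
The difference turns on whether NP → NP PP is used at the relevant span, versus an alternative expansion of NP.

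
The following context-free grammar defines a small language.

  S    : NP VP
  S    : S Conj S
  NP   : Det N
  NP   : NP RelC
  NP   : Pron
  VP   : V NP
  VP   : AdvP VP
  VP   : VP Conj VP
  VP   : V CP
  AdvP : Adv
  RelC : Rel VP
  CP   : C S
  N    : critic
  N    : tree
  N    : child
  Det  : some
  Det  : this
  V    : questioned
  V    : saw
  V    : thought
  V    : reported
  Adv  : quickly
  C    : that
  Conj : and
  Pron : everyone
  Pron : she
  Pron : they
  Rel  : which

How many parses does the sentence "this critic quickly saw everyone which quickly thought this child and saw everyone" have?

4

Two of the 4 distinct bracketings:
[S [NP [Det this] [N critic]] [VP [AdvP [Adv quickly]] [VP [V saw] [NP [NP [Pron everyone]] [RelC [Rel which] [VP [AdvP [Adv quickly]] [VP [VP [V thought] [NP [Det this] [N child]]] [Conj and] [VP [V saw] [NP [Pron everyone]]]]]]]]]]
[S [NP [Det this] [N critic]] [VP [AdvP [Adv quickly]] [VP [V saw] [NP [NP [Pron everyone]] [RelC [Rel which] [VP [VP [AdvP [Adv quickly]] [VP [V thought] [NP [Det this] [N child]]]] [Conj and] [VP [V saw] [NP [Pron everyone]]]]]]]]]
The trees differ in how a recursive rule is bracketed over the same span.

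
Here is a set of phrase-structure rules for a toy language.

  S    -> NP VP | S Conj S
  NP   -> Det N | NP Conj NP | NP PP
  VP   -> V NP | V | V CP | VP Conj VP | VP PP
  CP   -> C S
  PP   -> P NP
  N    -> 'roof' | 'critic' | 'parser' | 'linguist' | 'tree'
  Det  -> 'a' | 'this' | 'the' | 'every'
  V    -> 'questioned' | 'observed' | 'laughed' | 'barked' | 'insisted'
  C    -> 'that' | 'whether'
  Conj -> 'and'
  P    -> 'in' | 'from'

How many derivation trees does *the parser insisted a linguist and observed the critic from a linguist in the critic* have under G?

9

Two of the 9 distinct bracketings:
[S [NP [Det the] [N parser]] [VP [VP [V insisted] [NP [Det a] [N linguist]]] [Conj and] [VP [V observed] [NP [NP [Det the] [N critic]] [PP [P from] [NP [NP [Det a] [N linguist]] [PP [P in] [NP [Det the] [N critic]]]]]]]]]
[S [NP [Det the] [N parser]] [VP [VP [V insisted] [NP [Det a] [N linguist]]] [Conj and] [VP [V observed] [NP [NP [NP [Det the] [N critic]] [PP [P from] [NP [Det a] [N linguist]]]] [PP [P in] [NP [Det the] [N critic]]]]]]]
The trees differ in how a recursive rule is bracketed over the same span.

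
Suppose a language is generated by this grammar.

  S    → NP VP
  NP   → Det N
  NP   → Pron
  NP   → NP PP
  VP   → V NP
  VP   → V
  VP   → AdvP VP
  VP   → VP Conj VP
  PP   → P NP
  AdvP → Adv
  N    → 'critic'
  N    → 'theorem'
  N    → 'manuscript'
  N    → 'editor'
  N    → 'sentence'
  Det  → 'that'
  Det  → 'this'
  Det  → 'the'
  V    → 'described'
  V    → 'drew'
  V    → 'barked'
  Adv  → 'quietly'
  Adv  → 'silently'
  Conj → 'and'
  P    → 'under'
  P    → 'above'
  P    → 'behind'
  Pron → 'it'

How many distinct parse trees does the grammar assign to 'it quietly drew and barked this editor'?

2

The two bracketings:
[S [NP [Pron it]] [VP [AdvP [Adv quietly]] [VP [VP [V drew]] [Conj and] [VP [V barked] [NP [Det this] [N editor]]]]]]
[S [NP [Pron it]] [VP [VP [AdvP [Adv quietly]] [VP [V drew]]] [Conj and] [VP [V barked] [NP [Det this] [N editor]]]]]
The trees differ in how a recursive rule is bracketed over the same span.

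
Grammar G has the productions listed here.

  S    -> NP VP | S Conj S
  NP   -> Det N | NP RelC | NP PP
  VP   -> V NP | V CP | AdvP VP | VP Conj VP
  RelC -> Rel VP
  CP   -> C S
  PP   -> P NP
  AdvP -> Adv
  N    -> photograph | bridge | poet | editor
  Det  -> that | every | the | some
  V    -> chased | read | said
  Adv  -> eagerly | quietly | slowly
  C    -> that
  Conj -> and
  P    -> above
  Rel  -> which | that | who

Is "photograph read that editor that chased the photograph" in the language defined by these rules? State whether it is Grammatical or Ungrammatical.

For S → NP VP, no prefix of the string parses as an NP. The alternative S rule S → S Conj S likewise has no satisfying split.

Ungrammatical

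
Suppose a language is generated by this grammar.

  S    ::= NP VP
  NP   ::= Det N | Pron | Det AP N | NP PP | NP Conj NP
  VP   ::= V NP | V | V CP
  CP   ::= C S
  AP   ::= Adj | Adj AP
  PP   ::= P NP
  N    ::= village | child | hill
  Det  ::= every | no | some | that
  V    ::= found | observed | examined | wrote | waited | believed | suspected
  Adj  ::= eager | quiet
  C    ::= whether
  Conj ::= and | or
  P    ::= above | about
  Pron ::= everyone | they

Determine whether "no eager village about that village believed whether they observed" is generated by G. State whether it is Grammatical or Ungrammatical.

[S [NP [NP [Det no] [AP [Adj eager]] [N village]] [PP [P about] [NP [Det that] [N village]]]] [VP [V believed] [CP [C whether] [S [NP [Pron they]] [VP [V observed]]]]]]
The bracketing above is licensed at every node by one of the given productions, with S at the root.

Grammatical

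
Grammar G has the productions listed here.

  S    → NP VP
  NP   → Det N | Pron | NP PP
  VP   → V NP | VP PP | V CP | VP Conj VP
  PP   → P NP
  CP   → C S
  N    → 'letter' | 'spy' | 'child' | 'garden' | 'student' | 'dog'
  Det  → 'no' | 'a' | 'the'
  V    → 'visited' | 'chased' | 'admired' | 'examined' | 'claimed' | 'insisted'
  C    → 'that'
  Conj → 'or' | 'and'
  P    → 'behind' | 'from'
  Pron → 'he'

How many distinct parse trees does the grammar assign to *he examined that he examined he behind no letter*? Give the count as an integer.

3

Two of the 3 distinct bracketings:
[S [NP [Pron he]] [VP [VP [V examined] [CP [C that] [S [NP [Pron he]] [VP [V examined] [NP [Pron he]]]]]] [PP [P behind] [NP [Det no] [N letter]]]]]
[S [NP [Pron he]] [VP [V examined] [CP [C that] [S [NP [Pron he]] [VP [V examined] [NP [NP [Pron he]] [PP [P behind] [NP [Det no] [N letter]]]]]]]]]
The difference turns on whether NP → NP PP is used at the relevant span, versus an alternative expansion of NP.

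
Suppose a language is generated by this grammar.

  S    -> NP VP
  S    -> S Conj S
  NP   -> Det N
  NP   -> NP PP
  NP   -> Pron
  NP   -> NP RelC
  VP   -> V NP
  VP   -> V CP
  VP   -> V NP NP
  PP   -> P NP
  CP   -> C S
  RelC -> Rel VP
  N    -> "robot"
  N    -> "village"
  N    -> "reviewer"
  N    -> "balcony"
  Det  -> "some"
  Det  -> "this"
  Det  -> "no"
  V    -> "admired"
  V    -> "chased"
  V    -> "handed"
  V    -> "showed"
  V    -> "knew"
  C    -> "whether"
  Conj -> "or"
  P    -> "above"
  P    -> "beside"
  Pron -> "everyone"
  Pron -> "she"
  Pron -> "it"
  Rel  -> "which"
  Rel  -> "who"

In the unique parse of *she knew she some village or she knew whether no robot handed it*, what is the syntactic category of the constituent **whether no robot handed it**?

[S [S [NP [Pron she]] [VP [V knew] [NP [Pron she]] [NP [Det some] [N village]]]] [Conj or] [S [NP [Pron she]] [VP [V knew] [CP [C whether] [S [NP [Det no] [N robot]] [VP [V handed] [NP [Pron it]]]]]]]]
The span 'whether no robot handed it' is the CP node built by CP → C S.

CP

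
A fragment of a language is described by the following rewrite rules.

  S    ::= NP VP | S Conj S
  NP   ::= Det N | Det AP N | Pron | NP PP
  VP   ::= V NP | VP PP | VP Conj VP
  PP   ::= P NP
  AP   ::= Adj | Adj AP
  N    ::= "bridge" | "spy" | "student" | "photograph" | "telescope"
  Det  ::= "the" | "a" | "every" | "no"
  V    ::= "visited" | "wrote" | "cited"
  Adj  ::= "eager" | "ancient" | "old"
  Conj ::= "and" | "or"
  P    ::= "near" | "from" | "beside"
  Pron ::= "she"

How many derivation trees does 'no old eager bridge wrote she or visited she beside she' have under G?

3

Two of the 3 distinct bracketings:
[S [NP [Det no] [AP [Adj old] [AP [Adj eager]]] [N bridge]] [VP [VP [VP [V wrote] [NP [Pron she]]] [Conj or] [VP [V visited] [NP [Pron she]]]] [PP [P beside] [NP [Pron she]]]]]
[S [NP [Det no] [AP [Adj old] [AP [Adj eager]]] [N bridge]] [VP [VP [V wrote] [NP [Pron she]]] [Conj or] [VP [V visited] [NP [NP [Pron she]] [PP [P beside] [NP [Pron she]]]]]]]
The difference turns on whether NP → NP PP is used at the relevant span, versus an alternative expansion of NP.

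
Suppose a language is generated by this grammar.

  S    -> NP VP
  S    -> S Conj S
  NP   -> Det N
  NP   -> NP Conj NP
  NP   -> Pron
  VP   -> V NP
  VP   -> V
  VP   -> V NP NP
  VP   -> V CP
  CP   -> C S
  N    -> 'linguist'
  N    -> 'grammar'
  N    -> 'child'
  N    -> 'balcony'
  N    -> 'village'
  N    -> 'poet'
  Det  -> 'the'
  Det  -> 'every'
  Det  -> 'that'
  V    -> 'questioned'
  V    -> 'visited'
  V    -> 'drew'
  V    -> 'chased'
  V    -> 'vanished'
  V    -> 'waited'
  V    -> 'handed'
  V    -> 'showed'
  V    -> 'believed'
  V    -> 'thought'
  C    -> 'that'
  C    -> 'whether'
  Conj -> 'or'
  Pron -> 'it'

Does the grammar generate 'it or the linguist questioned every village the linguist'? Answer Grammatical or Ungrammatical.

[S [NP [NP [Pron it]] [Conj or] [NP [Det the] [N linguist]]] [VP [V questioned] [NP [Det every] [N village]] [NP [Det the] [N linguist]]]]
Each bracket corresponds to one application of a listed rule, so the string is derivable from S.

Grammatical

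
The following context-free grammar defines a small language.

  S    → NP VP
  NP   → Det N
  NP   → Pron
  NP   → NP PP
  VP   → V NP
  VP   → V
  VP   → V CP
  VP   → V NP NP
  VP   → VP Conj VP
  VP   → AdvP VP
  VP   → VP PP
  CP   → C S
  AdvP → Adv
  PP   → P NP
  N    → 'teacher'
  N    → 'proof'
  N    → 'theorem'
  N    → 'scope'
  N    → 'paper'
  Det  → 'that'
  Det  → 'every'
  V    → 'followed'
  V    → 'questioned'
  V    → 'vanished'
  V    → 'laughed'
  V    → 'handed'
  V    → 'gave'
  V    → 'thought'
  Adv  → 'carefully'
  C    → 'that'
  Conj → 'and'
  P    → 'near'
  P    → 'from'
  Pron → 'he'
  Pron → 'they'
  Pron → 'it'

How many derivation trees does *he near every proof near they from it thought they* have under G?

5

Two of the 5 distinct bracketings:
[S [NP [NP [Pron he]] [PP [P near] [NP [NP [Det every] [N proof]] [PP [P near] [NP [NP [Pron they]] [PP [P from] [NP [Pron it]]]]]]]] [VP [V thought] [NP [Pron they]]]]
[S [NP [NP [Pron he]] [PP [P near] [NP [NP [NP [Det every] [N proof]] [PP [P near] [NP [Pron they]]]] [PP [P from] [NP [Pron it]]]]]] [VP [V thought] [NP [Pron they]]]]
The trees differ in how a recursive rule is bracketed over the same span.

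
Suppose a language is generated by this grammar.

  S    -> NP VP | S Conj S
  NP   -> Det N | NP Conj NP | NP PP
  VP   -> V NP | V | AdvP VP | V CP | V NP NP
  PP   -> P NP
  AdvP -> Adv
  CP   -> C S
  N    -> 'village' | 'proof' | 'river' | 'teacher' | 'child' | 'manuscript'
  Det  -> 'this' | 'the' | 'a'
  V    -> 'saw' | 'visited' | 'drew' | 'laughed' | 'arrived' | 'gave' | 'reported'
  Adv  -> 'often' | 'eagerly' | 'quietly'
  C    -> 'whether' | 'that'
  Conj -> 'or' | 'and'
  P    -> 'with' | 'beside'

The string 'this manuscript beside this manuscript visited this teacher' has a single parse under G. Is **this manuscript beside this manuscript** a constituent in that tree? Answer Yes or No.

[S [NP [NP [Det this] [N manuscript]] [PP [P beside] [NP [Det this] [N manuscript]]]] [VP [V visited] [NP [Det this] [N teacher]]]]
The words 'this manuscript beside this manuscript' are exhaustively dominated by a single NP node (built by NP → NP PP), so they form a constituent.

Yes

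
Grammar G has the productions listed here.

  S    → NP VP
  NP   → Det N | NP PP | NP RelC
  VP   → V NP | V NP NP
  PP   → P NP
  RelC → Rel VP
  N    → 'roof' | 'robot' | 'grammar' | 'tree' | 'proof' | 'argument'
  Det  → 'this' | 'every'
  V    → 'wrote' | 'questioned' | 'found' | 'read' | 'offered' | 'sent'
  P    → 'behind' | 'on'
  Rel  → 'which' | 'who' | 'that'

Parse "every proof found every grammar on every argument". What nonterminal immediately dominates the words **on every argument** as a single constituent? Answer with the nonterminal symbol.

[S [NP [Det every] [N proof]] [VP [V found] [NP [NP [Det every] [N grammar]] [PP [P on] [NP [Det every] [N argument]]]]]]
The span 'on every argument' is the PP node built by PP → P NP.

PP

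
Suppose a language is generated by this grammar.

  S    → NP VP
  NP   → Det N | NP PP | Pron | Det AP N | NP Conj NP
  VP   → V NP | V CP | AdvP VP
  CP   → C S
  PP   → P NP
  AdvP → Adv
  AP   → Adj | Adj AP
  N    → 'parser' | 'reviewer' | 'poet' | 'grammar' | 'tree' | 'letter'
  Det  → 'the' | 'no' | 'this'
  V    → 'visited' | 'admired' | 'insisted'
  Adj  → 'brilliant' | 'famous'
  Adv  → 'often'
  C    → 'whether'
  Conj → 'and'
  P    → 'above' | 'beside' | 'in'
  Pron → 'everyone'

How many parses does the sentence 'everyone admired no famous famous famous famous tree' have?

1

[S [NP [Pron everyone]] [VP [V admired] [NP [Det no] [AP [Adj famous] [AP [Adj famous] [AP [Adj famous] [AP [Adj famous]]]]] [N tree]]]]
No rule offers an alternative attachment or grouping for any span, so this is the only derivation.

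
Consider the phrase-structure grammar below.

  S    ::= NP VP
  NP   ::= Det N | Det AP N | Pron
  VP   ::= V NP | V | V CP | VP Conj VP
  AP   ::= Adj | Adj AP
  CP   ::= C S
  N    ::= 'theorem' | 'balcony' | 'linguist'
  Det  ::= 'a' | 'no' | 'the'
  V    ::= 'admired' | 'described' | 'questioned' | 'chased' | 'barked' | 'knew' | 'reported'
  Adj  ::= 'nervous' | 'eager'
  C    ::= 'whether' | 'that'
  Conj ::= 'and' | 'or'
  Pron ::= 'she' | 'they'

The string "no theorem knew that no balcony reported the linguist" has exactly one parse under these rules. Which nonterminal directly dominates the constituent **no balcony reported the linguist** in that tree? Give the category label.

CP

[S [NP [Det no] [N theorem]] [VP [V knew] [CP [C that] [S [NP [Det no] [N balcony]] [VP [V reported] [NP [Det the] [N linguist]]]]]]]
The span 'no balcony reported the linguist' is the S node built by S → NP VP.
Its mother is the CP built by CP → C S.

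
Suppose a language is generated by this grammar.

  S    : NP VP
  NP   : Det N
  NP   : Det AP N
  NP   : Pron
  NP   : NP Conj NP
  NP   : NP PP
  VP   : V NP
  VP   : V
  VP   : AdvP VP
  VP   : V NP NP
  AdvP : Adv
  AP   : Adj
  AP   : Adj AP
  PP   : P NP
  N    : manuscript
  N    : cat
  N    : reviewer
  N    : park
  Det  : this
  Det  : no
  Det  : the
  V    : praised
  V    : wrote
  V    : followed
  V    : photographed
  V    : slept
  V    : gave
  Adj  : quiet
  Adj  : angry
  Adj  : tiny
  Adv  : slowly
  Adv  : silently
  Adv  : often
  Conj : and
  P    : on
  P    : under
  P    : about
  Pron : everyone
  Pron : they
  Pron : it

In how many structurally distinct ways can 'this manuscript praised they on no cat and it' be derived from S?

2

The two bracketings:
[S [NP [Det this] [N manuscript]] [VP [V praised] [NP [NP [NP [Pron they]] [PP [P on] [NP [Det no] [N cat]]]] [Conj and] [NP [Pron it]]]]]
[S [NP [Det this] [N manuscript]] [VP [V praised] [NP [NP [Pron they]] [PP [P on] [NP [NP [Det no] [N cat]] [Conj and] [NP [Pron it]]]]]]]
The trees differ in how a recursive rule is bracketed over the same span.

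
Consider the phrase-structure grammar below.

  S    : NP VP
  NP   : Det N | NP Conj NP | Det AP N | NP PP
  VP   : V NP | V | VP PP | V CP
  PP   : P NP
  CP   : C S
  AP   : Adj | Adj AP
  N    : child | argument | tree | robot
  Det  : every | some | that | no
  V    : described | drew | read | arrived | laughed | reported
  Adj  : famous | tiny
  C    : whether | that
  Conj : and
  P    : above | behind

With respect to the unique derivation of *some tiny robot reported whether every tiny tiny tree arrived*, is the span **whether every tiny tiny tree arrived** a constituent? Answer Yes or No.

Yes

[S [NP [Det some] [AP [Adj tiny]] [N robot]] [VP [V reported] [CP [C whether] [S [NP [Det every] [AP [Adj tiny] [AP [Adj tiny]]] [N tree]] [VP [V arrived]]]]]]
The words 'whether every tiny tiny tree arrived' are exhaustively dominated by a single CP node (built by CP → C S), so they form a constituent.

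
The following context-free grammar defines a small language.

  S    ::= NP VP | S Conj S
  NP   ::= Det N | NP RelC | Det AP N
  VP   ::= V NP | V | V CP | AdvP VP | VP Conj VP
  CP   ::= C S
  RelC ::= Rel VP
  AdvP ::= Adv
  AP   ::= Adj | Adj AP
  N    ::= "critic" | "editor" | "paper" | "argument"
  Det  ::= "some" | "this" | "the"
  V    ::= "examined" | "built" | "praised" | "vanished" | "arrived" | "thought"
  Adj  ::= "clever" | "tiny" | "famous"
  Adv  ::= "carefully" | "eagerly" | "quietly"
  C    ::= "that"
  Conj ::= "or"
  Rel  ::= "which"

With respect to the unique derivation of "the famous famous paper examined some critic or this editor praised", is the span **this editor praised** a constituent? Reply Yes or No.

[S [S [NP [Det the] [AP [Adj famous] [AP [Adj famous]]] [N paper]] [VP [V examined] [NP [Det some] [N critic]]]] [Conj or] [S [NP [Det this] [N editor]] [VP [V praised]]]]
The words 'this editor praised' are exhaustively dominated by a single S node (built by S → NP VP), so they form a constituent.

Yes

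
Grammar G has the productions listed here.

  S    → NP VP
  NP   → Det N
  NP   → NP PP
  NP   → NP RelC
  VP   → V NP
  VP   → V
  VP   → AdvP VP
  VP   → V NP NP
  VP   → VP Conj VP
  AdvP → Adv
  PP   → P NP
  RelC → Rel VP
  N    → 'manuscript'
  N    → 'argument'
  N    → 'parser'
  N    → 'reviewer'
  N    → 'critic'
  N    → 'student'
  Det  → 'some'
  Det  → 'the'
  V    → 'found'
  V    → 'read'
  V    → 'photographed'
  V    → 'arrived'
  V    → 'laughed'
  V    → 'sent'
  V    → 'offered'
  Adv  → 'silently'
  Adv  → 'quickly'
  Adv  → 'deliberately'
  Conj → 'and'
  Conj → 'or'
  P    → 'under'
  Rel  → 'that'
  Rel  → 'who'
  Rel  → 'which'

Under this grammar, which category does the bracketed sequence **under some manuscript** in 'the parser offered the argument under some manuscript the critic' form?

PP

[S [NP [Det the] [N parser]] [VP [V offered] [NP [NP [Det the] [N argument]] [PP [P under] [NP [Det some] [N manuscript]]]] [NP [Det the] [N critic]]]]
The span 'under some manuscript' is the PP node built by PP → P NP.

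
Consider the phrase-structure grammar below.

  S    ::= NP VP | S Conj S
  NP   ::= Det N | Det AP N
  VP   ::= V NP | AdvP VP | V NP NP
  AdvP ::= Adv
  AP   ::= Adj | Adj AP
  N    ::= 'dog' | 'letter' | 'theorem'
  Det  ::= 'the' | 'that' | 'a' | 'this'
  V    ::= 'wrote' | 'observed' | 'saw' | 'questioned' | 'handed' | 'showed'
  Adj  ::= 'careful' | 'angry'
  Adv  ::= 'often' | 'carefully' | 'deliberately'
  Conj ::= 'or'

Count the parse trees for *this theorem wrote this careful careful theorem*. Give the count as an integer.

1

[S [NP [Det this] [N theorem]] [VP [V wrote] [NP [Det this] [AP [Adj careful] [AP [Adj careful]]] [N theorem]]]]
No rule offers an alternative attachment or grouping for any span, so this is the only derivation.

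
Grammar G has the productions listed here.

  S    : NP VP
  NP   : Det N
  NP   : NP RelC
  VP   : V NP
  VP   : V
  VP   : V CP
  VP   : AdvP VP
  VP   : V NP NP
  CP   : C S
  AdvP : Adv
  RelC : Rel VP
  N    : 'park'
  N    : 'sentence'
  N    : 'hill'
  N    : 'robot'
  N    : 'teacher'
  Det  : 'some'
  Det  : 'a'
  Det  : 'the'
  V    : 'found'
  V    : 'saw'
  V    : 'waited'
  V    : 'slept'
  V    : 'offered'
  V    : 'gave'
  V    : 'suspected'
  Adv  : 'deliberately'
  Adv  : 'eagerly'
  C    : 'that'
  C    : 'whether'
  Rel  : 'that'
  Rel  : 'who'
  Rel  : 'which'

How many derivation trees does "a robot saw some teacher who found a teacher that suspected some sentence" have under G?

6

Two of the 6 distinct bracketings:
[S [NP [Det a] [N robot]] [VP [V saw] [NP [NP [Det some] [N teacher]] [RelC [Rel who] [VP [V found] [NP [NP [Det a] [N teacher]] [RelC [Rel that] [VP [V suspected] [NP [Det some] [N sentence]]]]]]]]]]
[S [NP [Det a] [N robot]] [VP [V saw] [NP [NP [Det some] [N teacher]] [RelC [Rel who] [VP [V found] [NP [NP [Det a] [N teacher]] [RelC [Rel that] [VP [V suspected]]]] [NP [Det some] [N sentence]]]]]]]
The difference turns on whether VP → V is used at the relevant span, versus an alternative expansion of VP.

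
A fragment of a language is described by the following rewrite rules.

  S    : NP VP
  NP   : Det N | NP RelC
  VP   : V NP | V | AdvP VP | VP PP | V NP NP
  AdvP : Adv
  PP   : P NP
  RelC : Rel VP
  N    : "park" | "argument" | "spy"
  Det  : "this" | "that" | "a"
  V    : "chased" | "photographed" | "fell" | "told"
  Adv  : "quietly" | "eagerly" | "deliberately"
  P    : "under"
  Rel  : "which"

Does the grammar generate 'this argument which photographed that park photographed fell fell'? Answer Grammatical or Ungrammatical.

Ungrammatical

For S → NP VP, every NP-prefix leaves a non-VP remainder: after 'this argument' the remainder is not a VP; after 'this argument which photographed' the remainder is not a VP; after 'this argument which photographed that park' the remainder is not a VP.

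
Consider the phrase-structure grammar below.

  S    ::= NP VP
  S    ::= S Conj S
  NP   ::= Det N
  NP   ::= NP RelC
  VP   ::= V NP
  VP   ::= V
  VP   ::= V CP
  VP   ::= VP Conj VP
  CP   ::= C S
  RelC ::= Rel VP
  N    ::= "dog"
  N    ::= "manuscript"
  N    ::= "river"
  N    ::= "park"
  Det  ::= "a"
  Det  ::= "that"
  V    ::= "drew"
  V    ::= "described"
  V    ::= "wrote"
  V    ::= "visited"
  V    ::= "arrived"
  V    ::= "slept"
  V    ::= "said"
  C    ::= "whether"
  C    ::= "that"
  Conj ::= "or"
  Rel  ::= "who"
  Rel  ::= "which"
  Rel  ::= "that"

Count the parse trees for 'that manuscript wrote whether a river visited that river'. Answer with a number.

[S [NP [Det that] [N manuscript]] [VP [V wrote] [CP [C whether] [S [NP [Det a] [N river]] [VP [V visited] [NP [Det that] [N river]]]]]]]
No rule offers an alternative attachment or grouping for any span, so this is the only derivation.

1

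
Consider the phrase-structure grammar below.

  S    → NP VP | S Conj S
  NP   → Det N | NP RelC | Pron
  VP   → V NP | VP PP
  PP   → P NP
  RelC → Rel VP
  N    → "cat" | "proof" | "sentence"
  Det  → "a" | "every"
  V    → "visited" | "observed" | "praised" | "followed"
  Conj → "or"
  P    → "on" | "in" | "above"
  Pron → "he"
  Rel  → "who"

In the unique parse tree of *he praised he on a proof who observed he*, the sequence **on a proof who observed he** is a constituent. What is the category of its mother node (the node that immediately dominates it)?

VP

[S [NP [Pron he]] [VP [VP [V praised] [NP [Pron he]]] [PP [P on] [NP [NP [Det a] [N proof]] [RelC [Rel who] [VP [V observed] [NP [Pron he]]]]]]]]
The span 'on a proof who observed he' is the PP node built by PP → P NP.
Its mother is the VP built by VP → VP PP.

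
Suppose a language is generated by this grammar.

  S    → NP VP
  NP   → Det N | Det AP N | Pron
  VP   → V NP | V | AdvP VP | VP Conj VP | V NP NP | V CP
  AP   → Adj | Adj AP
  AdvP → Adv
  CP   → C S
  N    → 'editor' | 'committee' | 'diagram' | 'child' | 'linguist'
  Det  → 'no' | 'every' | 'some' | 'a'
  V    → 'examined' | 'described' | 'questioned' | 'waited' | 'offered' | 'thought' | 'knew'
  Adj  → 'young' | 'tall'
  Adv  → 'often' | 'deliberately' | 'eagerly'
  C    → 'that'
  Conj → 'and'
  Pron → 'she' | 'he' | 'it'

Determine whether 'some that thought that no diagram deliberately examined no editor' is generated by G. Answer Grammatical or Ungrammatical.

Ungrammatical

A Det word can never sit immediately before a C word in any string this grammar generates, so the substring 'some that' rules out a derivation.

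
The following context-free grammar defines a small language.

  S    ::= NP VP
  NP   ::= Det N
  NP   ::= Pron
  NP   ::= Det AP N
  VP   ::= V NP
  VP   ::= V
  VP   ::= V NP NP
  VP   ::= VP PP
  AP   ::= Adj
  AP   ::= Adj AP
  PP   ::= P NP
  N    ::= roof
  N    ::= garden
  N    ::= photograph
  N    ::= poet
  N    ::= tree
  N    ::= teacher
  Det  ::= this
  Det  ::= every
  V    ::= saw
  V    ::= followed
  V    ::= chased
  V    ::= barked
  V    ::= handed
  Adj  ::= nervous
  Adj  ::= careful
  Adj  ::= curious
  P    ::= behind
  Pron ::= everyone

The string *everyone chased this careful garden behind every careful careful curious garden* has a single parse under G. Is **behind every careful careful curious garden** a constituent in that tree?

Yes

[S [NP [Pron everyone]] [VP [VP [V chased] [NP [Det this] [AP [Adj careful]] [N garden]]] [PP [P behind] [NP [Det every] [AP [Adj careful] [AP [Adj careful] [AP [Adj curious]]]] [N garden]]]]]
The words 'behind every careful careful curious garden' are exhaustively dominated by a single PP node (built by PP → P NP), so they form a constituent.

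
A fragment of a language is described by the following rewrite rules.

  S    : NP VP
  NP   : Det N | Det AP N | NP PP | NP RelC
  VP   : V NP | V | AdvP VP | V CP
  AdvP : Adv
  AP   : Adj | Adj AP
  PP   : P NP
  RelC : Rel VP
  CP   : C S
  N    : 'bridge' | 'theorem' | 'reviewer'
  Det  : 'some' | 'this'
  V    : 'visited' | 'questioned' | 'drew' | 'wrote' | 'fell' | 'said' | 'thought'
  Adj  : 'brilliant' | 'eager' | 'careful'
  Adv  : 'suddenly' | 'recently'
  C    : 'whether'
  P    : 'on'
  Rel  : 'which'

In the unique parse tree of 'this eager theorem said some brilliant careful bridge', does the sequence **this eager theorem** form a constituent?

Yes

[S [NP [Det this] [AP [Adj eager]] [N theorem]] [VP [V said] [NP [Det some] [AP [Adj brilliant] [AP [Adj careful]]] [N bridge]]]]
The words 'this eager theorem' are exhaustively dominated by a single NP node (built by NP → Det AP N), so they form a constituent.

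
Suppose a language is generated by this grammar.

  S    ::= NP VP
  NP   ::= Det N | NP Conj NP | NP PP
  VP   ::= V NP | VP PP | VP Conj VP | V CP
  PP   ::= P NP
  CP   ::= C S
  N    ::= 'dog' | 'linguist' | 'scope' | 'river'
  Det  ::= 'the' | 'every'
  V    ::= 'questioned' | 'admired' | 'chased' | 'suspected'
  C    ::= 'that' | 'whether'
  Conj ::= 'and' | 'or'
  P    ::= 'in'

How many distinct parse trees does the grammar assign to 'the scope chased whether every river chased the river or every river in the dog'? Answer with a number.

4

Two of the 4 distinct bracketings:
[S [NP [Det the] [N scope]] [VP [VP [V chased] [CP [C whether] [S [NP [Det every] [N river]] [VP [V chased] [NP [NP [Det the] [N river]] [Conj or] [NP [Det every] [N river]]]]]]] [PP [P in] [NP [Det the] [N dog]]]]]
[S [NP [Det the] [N scope]] [VP [V chased] [CP [C whether] [S [NP [Det every] [N river]] [VP [V chased] [NP [NP [Det the] [N river]] [Conj or] [NP [NP [Det every] [N river]] [PP [P in] [NP [Det the] [N dog]]]]]]]]]]
The difference turns on whether NP → NP PP is used at the relevant span, versus an alternative expansion of NP.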